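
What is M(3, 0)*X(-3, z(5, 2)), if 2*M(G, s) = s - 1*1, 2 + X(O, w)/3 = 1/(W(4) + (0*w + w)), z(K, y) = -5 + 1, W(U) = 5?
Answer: 3/2 ≈ 1.5000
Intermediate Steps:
z(K, y) = -4
X(O, w) = -6 + 3/(5 + w) (X(O, w) = -6 + 3/(5 + (0*w + w)) = -6 + 3/(5 + (0 + w)) = -6 + 3/(5 + w))
M(G, s) = -½ + s/2 (M(G, s) = (s - 1*1)/2 = (s - 1)/2 = (-1 + s)/2 = -½ + s/2)
M(3, 0)*X(-3, z(5, 2)) = (-½ + (½)*0)*(3*(-9 - 2*(-4))/(5 - 4)) = (-½ + 0)*(3*(-9 + 8)/1) = -3*(-1)/2 = -½*(-3) = 3/2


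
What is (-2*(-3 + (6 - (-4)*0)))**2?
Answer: 36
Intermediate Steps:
(-2*(-3 + (6 - (-4)*0)))**2 = (-2*(-3 + (6 - 4*0)))**2 = (-2*(-3 + (6 + 0)))**2 = (-2*(-3 + 6))**2 = (-2*3)**2 = (-6)**2 = 36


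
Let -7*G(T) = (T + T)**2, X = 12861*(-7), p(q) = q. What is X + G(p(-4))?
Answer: -630253/7 ≈ -90036.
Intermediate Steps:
X = -90027
G(T) = -4*T**2/7 (G(T) = -(T + T)**2/7 = -4*T**2/7)
X + G(p(-4)) = -90027 - 4/7*(-4)**2 = -90027 - 4/7*16 = -90027 - 64/7 = -630253/7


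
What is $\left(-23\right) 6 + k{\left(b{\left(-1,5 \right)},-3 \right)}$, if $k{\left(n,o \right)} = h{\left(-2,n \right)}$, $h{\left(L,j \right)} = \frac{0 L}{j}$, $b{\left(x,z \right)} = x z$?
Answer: $-138$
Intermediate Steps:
$h{\left(L,j \right)} = 0$ ($h{\left(L,j \right)} = \frac{0}{j} = 0$)
$k{\left(n,o \right)} = 0$
$\left(-23\right) 6 + k{\left(b{\left(-1,5 \right)},-3 \right)} = \left(-23\right) 6 + 0 = -138 + 0 = -138$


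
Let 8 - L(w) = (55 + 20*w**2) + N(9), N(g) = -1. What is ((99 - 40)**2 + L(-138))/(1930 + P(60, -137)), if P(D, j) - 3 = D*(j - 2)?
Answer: 377445/6407 ≈ 58.911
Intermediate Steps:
P(D, j) = 3 + D*(-2 + j) (P(D, j) = 3 + D*(j - 2) = 3 + D*(-2 + j))
L(w) = -46 - 20*w**2 (L(w) = 8 - ((55 + 20*w**2) - 1) = 8 - (54 + 20*w**2) = 8 + (-54 - 20*w**2) = -46 - 20*w**2)
((99 - 40)**2 + L(-138))/(1930 + P(60, -137)) = ((99 - 40)**2 + (-46 - 20*(-138)**2))/(1930 + (3 - 2*60 + 60*(-137))) = (59**2 + (-46 - 20*19044))/(1930 + (3 - 120 - 8220)) = (3481 + (-46 - 380880))/(1930 - 8337) = (3481 - 380926)/(-6407) = -377445*(-1/6407) = 377445/6407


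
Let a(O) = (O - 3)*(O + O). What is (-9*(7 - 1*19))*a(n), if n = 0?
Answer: 0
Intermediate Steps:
a(O) = 2*O*(-3 + O) (a(O) = (-3 + O)*(2*O) = 2*O*(-3 + O))
(-9*(7 - 1*19))*a(n) = (-9*(7 - 1*19))*(2*0*(-3 + 0)) = (-9*(7 - 19))*(2*0*(-3)) = -9*(-12)*0 = 108*0 = 0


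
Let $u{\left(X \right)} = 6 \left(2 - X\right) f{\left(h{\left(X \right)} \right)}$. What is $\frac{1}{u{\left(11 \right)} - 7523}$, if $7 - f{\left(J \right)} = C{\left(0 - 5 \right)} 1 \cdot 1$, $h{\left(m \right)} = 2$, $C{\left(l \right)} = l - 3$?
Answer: $- \frac{1}{8333} \approx -0.00012$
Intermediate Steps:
$C{\left(l \right)} = -3 + l$
$f{\left(J \right)} = 15$ ($f{\left(J \right)} = 7 - \left(-3 + \left(0 - 5\right)\right) 1 \cdot 1 = 7 - \left(-3 - 5\right) 1 \cdot 1 = 7 - \left(-8\right) 1 \cdot 1 = 7 - \left(-8\right) 1 = 7 - -8 = 7 + 8 = 15$)
$u{\left(X \right)} = 180 - 90 X$ ($u{\left(X \right)} = 6 \left(2 - X\right) 15 = \left(12 - 6 X\right) 15 = 180 - 90 X$)
$\frac{1}{u{\left(11 \right)} - 7523} = \frac{1}{\left(180 - 990\right) - 7523} = \frac{1}{-810 - 7523} = \frac{1}{-8333} = - \frac{1}{8333}$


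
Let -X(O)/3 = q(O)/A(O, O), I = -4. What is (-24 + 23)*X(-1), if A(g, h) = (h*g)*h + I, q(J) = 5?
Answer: -3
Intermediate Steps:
A(g, h) = -4 + g*h² (A(g, h) = (h*g)*h - 4 = (g*h)*h - 4 = g*h² - 4 = -4 + g*h²)
X(O) = -15/(-4 + O³) (X(O) = -15/(-4 + O*O²) = -15/(-4 + O³))
(-24 + 23)*X(-1) = (-24 + 23)*(-15/(-4 + (-1)³)) = -(-15)/(-4 - 1) = -(-15)/(-5) = -(-15)*(-1)/5 = -1*3 = -3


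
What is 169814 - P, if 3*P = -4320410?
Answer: 4829852/3 ≈ 1.6100e+6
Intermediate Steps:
P = -4320410/3 (P = (⅓)*(-4320410) = -4320410/3 ≈ -1.4401e+6)
169814 - P = 169814 - 1*(-4320410/3) = 169814 + 4320410/3 = 4829852/3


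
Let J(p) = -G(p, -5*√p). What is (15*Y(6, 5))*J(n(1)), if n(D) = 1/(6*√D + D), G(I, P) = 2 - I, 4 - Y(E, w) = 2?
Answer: -390/7 ≈ -55.714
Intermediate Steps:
Y(E, w) = 2 (Y(E, w) = 4 - 1*2 = 4 - 2 = 2)
n(D) = 1/(D + 6*√D)
J(p) = -2 + p (J(p) = -(2 - p) = -2 + p)
(15*Y(6, 5))*J(n(1)) = (15*2)*(-2 + 1/(1 + 6*√1)) = 30*(-2 + 1/(1 + 6*1)) = 30*(-2 + 1/(1 + 6)) = 30*(-2 + 1/7) = 30*(-2 + ⅐) = 30*(-13/7) = -390/7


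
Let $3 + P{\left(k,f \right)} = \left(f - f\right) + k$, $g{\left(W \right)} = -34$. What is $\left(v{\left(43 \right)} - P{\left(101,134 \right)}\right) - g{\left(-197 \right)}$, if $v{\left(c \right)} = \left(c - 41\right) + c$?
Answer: $-19$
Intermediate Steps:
$P{\left(k,f \right)} = -3 + k$ ($P{\left(k,f \right)} = -3 + \left(\left(f - f\right) + k\right) = -3 + \left(0 + k\right) = -3 + k$)
$v{\left(c \right)} = -41 + 2 c$ ($v{\left(c \right)} = \left(-41 + c\right) + c = -41 + 2 c$)
$\left(v{\left(43 \right)} - P{\left(101,134 \right)}\right) - g{\left(-197 \right)} = \left(\left(-41 + 2 \cdot 43\right) - \left(-3 + 101\right)\right) - -34 = \left(\left(-41 + 86\right) - 98\right) + 34 = \left(45 - 98\right) + 34 = -53 + 34 = -19$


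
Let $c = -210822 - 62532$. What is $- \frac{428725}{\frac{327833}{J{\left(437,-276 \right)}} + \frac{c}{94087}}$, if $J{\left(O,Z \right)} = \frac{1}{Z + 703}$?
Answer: $- \frac{40337449075}{13170739348763} \approx -0.0030627$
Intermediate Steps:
$c = -273354$
$J{\left(O,Z \right)} = \frac{1}{703 + Z}$
$- \frac{428725}{\frac{327833}{J{\left(437,-276 \right)}} + \frac{c}{94087}} = - \frac{428725}{\frac{327833}{\frac{1}{703 - 276}} - \frac{273354}{94087}} = - \frac{428725}{\frac{327833}{\frac{1}{427}} - \frac{273354}{94087}} = - \frac{428725}{327833 \frac{1}{\frac{1}{427}} - \frac{273354}{94087}} = - \frac{428725}{327833 \cdot 427 - \frac{273354}{94087}} = - \frac{428725}{139984691 - \frac{273354}{94087}} = - \frac{428725}{\frac{13170739348763}{94087}} = \left(-428725\right) \frac{94087}{13170739348763} = - \frac{40337449075}{13170739348763}$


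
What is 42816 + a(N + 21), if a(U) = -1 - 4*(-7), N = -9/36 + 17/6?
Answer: 42843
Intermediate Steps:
N = 31/12 (N = -9*1/36 + 17*(⅙) = -¼ + 17/6 = 31/12 ≈ 2.5833)
a(U) = 27 (a(U) = -1 + 28 = 27)
42816 + a(N + 21) = 42816 + 27 = 42843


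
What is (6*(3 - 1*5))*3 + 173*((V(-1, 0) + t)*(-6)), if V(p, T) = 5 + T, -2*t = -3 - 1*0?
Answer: -6783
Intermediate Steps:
t = 3/2 (t = -(-3 - 1*0)/2 = -(-3 + 0)/2 = -½*(-3) = 3/2 ≈ 1.5000)
(6*(3 - 1*5))*3 + 173*((V(-1, 0) + t)*(-6)) = (6*(3 - 1*5))*3 + 173*(((5 + 0) + 3/2)*(-6)) = (6*(3 - 5))*3 + 173*((5 + 3/2)*(-6)) = (6*(-2))*3 + 173*((13/2)*(-6)) = -12*3 + 173*(-39) = -36 - 6747 = -6783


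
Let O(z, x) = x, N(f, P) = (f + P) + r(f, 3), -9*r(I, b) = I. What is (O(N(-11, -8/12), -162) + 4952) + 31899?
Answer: 36689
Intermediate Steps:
r(I, b) = -I/9
N(f, P) = P + 8*f/9 (N(f, P) = (f + P) - f/9 = (P + f) - f/9 = P + 8*f/9)
(O(N(-11, -8/12), -162) + 4952) + 31899 = (-162 + 4952) + 31899 = 4790 + 31899 = 36689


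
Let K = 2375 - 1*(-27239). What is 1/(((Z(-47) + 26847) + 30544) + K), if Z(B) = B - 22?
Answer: 1/86936 ≈ 1.1503e-5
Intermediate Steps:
Z(B) = -22 + B
K = 29614 (K = 2375 + 27239 = 29614)
1/(((Z(-47) + 26847) + 30544) + K) = 1/((((-22 - 47) + 26847) + 30544) + 29614) = 1/(((-69 + 26847) + 30544) + 29614) = 1/((26778 + 30544) + 29614) = 1/(57322 + 29614) = 1/86936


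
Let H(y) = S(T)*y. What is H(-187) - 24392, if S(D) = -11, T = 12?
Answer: -22335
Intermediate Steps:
H(y) = -11*y
H(-187) - 24392 = -11*(-187) - 24392 = 2057 - 24392 = -22335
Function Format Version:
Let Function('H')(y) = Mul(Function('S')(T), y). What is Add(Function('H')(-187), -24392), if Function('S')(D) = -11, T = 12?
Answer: -22335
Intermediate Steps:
Function('H')(y) = Mul(-11, y)
Add(Function('H')(-187), -24392) = Add(Mul(-11, -187), -24392) = Add(2057, -24392) = -22335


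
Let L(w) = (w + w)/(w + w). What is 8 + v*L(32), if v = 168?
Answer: 176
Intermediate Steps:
L(w) = 1 (L(w) = (2*w)/((2*w)) = (2*w)*(1/(2*w)) = 1)
8 + v*L(32) = 8 + 168*1 = 8 + 168 = 176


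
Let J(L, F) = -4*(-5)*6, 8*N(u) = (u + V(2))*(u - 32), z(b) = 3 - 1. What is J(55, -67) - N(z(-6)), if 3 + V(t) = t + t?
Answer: 525/4 ≈ 131.25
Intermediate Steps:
V(t) = -3 + 2*t (V(t) = -3 + (t + t) = -3 + 2*t)
z(b) = 2
N(u) = (1 + u)*(-32 + u)/8 (N(u) = ((u + (-3 + 2*2))*(u - 32))/8 = ((u + (-3 + 4))*(-32 + u))/8 = ((u + 1)*(-32 + u))/8 = ((1 + u)*(-32 + u))/8 = (1 + u)*(-32 + u)/8)
J(L, F) = 120 (J(L, F) = 20*6 = 120)
J(55, -67) - N(z(-6)) = 120 - (-4 - 31/8*2 + (⅛)*2²) = 120 - (-4 - 31/4 + (⅛)*4) = 120 - (-4 - 31/4 + ½) = 120 - 1*(-45/4) = 120 + 45/4 = 525/4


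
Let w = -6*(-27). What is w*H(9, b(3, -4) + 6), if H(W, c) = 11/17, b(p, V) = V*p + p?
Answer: 1782/17 ≈ 104.82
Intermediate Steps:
b(p, V) = p + V*p
H(W, c) = 11/17 (H(W, c) = 11*(1/17) = 11/17)
w = 162
w*H(9, b(3, -4) + 6) = 162*(11/17) = 1782/17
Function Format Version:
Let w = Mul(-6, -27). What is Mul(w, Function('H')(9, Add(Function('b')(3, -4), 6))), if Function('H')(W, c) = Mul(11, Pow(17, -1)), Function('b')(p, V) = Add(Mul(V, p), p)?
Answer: Rational(1782, 17) ≈ 104.82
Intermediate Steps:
Function('b')(p, V) = Add(p, Mul(V, p))
Function('H')(W, c) = Rational(11, 17) (Function('H')(W, c) = Mul(11, Rational(1, 17)) = Rational(11, 17))
w = 162
Mul(w, Function('H')(9, Add(Function('b')(3, -4), 6))) = Mul(162, Rational(11, 17)) = Rational(1782, 17)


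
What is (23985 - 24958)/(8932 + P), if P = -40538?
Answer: 973/31606 ≈ 0.030785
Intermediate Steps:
(23985 - 24958)/(8932 + P) = (23985 - 24958)/(8932 - 40538) = -973/(-31606) = -973*(-1/31606) = 973/31606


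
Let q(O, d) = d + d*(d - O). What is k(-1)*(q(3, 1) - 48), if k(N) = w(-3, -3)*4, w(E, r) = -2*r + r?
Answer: -588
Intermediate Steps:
w(E, r) = -r
k(N) = 12 (k(N) = -1*(-3)*4 = 3*4 = 12)
k(-1)*(q(3, 1) - 48) = 12*(1*(1 + 1 - 1*3) - 48) = 12*(1*(1 + 1 - 3) - 48) = 12*(1*(-1) - 48) = 12*(-1 - 48) = 12*(-49) = -588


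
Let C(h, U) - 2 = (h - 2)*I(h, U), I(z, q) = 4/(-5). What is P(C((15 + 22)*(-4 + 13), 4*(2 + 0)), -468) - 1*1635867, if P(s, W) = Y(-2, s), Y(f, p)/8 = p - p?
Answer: -1635867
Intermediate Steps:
I(z, q) = -4/5 (I(z, q) = 4*(-1/5) = -4/5)
Y(f, p) = 0 (Y(f, p) = 8*(p - p) = 8*0 = 0)
C(h, U) = 18/5 - 4*h/5 (C(h, U) = 2 + (h - 2)*(-4/5) = 2 + (-2 + h)*(-4/5) = 2 + (8/5 - 4*h/5) = 18/5 - 4*h/5)
P(s, W) = 0
P(C((15 + 22)*(-4 + 13), 4*(2 + 0)), -468) - 1*1635867 = 0 - 1*1635867 = 0 - 1635867 = -1635867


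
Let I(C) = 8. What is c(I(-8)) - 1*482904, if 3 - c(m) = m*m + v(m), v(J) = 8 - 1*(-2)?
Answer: -482975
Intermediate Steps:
v(J) = 10 (v(J) = 8 + 2 = 10)
c(m) = -7 - m**2 (c(m) = 3 - (m*m + 10) = 3 - (m**2 + 10) = 3 - (10 + m**2) = 3 + (-10 - m**2) = -7 - m**2)
c(I(-8)) - 1*482904 = (-7 - 1*8**2) - 1*482904 = (-7 - 1*64) - 482904 = (-7 - 64) - 482904 = -71 - 482904 = -482975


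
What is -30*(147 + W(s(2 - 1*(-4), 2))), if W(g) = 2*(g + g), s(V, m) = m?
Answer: -4650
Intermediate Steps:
W(g) = 4*g (W(g) = 2*(2*g) = 4*g)
-30*(147 + W(s(2 - 1*(-4), 2))) = -30*(147 + 4*2) = -30*(147 + 8) = -30*155 = -4650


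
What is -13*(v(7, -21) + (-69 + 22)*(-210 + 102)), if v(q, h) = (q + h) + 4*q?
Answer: -66170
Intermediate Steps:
v(q, h) = h + 5*q (v(q, h) = (h + q) + 4*q = h + 5*q)
-13*(v(7, -21) + (-69 + 22)*(-210 + 102)) = -13*((-21 + 5*7) + (-69 + 22)*(-210 + 102)) = -13*((-21 + 35) - 47*(-108)) = -13*(14 + 5076) = -13*5090 = -66170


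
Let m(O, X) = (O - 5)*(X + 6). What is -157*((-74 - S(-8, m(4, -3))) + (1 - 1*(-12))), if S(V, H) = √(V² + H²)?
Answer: 9577 + 157*√73 ≈ 10918.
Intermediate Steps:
m(O, X) = (-5 + O)*(6 + X)
S(V, H) = √(H² + V²)
-157*((-74 - S(-8, m(4, -3))) + (1 - 1*(-12))) = -157*((-74 - √((-30 - 5*(-3) + 6*4 + 4*(-3))² + (-8)²)) + (1 - 1*(-12))) = -157*((-74 - √((-30 + 15 + 24 - 12)² + 64)) + (1 + 12)) = -157*((-74 - √((-3)² + 64)) + 13) = -157*((-74 - √(9 + 64)) + 13) = -157*((-74 - √73) + 13) = -157*(-61 - √73) = 9577 + 157*√73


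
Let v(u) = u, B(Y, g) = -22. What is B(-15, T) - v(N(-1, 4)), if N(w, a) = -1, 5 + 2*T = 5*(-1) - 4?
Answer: -21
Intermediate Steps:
T = -7 (T = -5/2 + (5*(-1) - 4)/2 = -5/2 + (-5 - 4)/2 = -5/2 + (½)*(-9) = -5/2 - 9/2 = -7)
B(-15, T) - v(N(-1, 4)) = -22 - 1*(-1) = -22 + 1 = -21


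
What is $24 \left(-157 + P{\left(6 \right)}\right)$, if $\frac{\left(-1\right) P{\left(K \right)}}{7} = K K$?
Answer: $-9816$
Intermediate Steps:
$P{\left(K \right)} = - 7 K^{2}$ ($P{\left(K \right)} = - 7 K K = - 7 K^{2}$)
$24 \left(-157 + P{\left(6 \right)}\right) = 24 \left(-157 - 7 \cdot 6^{2}\right) = 24 \left(-157 - 252\right) = 24 \left(-409\right) = -9816$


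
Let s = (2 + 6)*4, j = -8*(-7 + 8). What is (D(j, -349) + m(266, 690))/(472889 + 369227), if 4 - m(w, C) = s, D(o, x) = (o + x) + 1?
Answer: -96/210529 ≈ -0.00045599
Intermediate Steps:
j = -8 (j = -8*1 = -8)
D(o, x) = 1 + o + x
s = 32 (s = 8*4 = 32)
m(w, C) = -28 (m(w, C) = 4 - 1*32 = 4 - 32 = -28)
(D(j, -349) + m(266, 690))/(472889 + 369227) = ((1 - 8 - 349) - 28)/(472889 + 369227) = (-356 - 28)/842116 = -384*1/842116 = -96/210529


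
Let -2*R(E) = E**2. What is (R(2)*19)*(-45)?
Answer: 1710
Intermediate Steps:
R(E) = -E**2/2
(R(2)*19)*(-45) = (-1/2*2**2*19)*(-45) = (-1/2*4*19)*(-45) = -2*19*(-45) = -38*(-45) = 1710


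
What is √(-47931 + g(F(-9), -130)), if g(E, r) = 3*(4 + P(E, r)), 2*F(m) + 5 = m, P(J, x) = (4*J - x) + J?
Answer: I*√47634 ≈ 218.25*I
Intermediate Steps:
P(J, x) = -x + 5*J (P(J, x) = (-x + 4*J) + J = -x + 5*J)
F(m) = -5/2 + m/2
g(E, r) = 12 - 3*r + 15*E (g(E, r) = 3*(4 + (-r + 5*E)) = 3*(4 - r + 5*E) = 12 - 3*r + 15*E)
√(-47931 + g(F(-9), -130)) = √(-47931 + (12 - 3*(-130) + 15*(-5/2 + (½)*(-9)))) = √(-47931 + (12 + 390 + 15*(-5/2 - 9/2))) = √(-47931 + (12 + 390 + 15*(-7))) = √(-47931 + (12 + 390 - 105)) = √(-47931 + 297) = √(-47634) = I*√47634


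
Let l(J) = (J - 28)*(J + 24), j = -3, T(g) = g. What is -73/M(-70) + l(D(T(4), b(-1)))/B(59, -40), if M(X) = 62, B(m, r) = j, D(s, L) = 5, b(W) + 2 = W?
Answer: 41135/186 ≈ 221.16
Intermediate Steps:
b(W) = -2 + W
B(m, r) = -3
l(J) = (-28 + J)*(24 + J)
-73/M(-70) + l(D(T(4), b(-1)))/B(59, -40) = -73/62 + (-672 + 5² - 4*5)/(-3) = -73*1/62 + (-672 + 25 - 20)*(-⅓) = -73/62 - 667*(-⅓) = -73/62 + 667/3 = 41135/186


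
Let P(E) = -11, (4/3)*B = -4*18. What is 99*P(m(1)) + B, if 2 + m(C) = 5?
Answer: -1143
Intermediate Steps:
B = -54 (B = 3*(-4*18)/4 = (¾)*(-72) = -54)
m(C) = 3 (m(C) = -2 + 5 = 3)
99*P(m(1)) + B = 99*(-11) - 54 = -1089 - 54 = -1143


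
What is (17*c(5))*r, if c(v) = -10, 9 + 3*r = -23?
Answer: 5440/3 ≈ 1813.3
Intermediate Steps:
r = -32/3 (r = -3 + (⅓)*(-23) = -3 - 23/3 = -32/3 ≈ -10.667)
(17*c(5))*r = (17*(-10))*(-32/3) = -170*(-32/3) = 5440/3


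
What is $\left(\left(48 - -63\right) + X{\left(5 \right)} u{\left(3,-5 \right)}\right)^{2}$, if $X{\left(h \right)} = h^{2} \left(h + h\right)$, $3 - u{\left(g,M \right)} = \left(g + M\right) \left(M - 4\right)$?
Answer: $13242321$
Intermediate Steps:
$u{\left(g,M \right)} = 3 - \left(-4 + M\right) \left(M + g\right)$ ($u{\left(g,M \right)} = 3 - \left(g + M\right) \left(M - 4\right) = 3 - \left(M + g\right) \left(-4 + M\right) = 3 - \left(-4 + M\right) \left(M + g\right)$)
$X{\left(h \right)} = 2 h^{3}$ ($X{\left(h \right)} = h^{2} \cdot 2 h = 2 h^{3}$)
$\left(\left(48 - -63\right) + X{\left(5 \right)} u{\left(3,-5 \right)}\right)^{2} = \left(\left(48 - -63\right) + 2 \cdot 5^{3} \left(3 - \left(-5\right)^{2} + 4 \left(-5\right) + 4 \cdot 3 - \left(-5\right) 3\right)\right)^{2} = \left(\left(48 + 63\right) + 2 \cdot 125 \left(3 - 25 - 20 + 12 + 15\right)\right)^{2} = \left(111 + 250 \left(3 - 25 - 20 + 12 + 15\right)\right)^{2} = \left(111 + 250 \left(-15\right)\right)^{2} = \left(111 - 3750\right)^{2} = \left(-3639\right)^{2} = 13242321$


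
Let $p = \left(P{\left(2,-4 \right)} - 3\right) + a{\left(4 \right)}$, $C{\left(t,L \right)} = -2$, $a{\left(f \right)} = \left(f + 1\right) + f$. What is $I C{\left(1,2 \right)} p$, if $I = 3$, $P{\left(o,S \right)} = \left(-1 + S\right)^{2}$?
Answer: $-186$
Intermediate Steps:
$a{\left(f \right)} = 1 + 2 f$ ($a{\left(f \right)} = \left(1 + f\right) + f = 1 + 2 f$)
$p = 31$ ($p = \left(\left(-1 - 4\right)^{2} - 3\right) + \left(1 + 2 \cdot 4\right) = \left(\left(-5\right)^{2} - 3\right) + \left(1 + 8\right) = \left(25 - 3\right) + 9 = 22 + 9 = 31$)
$I C{\left(1,2 \right)} p = 3 \left(-2\right) 31 = \left(-6\right) 31 = -186$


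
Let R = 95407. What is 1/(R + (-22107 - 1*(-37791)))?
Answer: 1/111091 ≈ 9.0016e-6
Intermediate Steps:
1/(R + (-22107 - 1*(-37791))) = 1/(95407 + (-22107 - 1*(-37791))) = 1/(95407 + (-22107 + 37791)) = 1/(95407 + 15684) = 1/111091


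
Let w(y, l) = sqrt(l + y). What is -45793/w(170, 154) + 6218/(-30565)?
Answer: -1399774969/550170 ≈ -2544.3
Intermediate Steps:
-45793/w(170, 154) + 6218/(-30565) = -45793/sqrt(154 + 170) + 6218/(-30565) = -45793/(sqrt(324)) + 6218*(-1/30565) = -45793/18 - 6218/30565 = -1399774969/550170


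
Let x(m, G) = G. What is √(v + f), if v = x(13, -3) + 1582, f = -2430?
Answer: I*√851 ≈ 29.172*I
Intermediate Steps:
v = 1579 (v = -3 + 1582 = 1579)
√(v + f) = √(1579 - 2430) = √(-851) = I*√851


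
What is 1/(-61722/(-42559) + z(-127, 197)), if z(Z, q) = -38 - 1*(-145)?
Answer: 42559/4615535 ≈ 0.0092208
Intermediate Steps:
z(Z, q) = 107 (z(Z, q) = -38 + 145 = 107)
1/(-61722/(-42559) + z(-127, 197)) = 1/(-61722/(-42559) + 107) = 1/(-61722*(-1/42559) + 107) = 1/(61722/42559 + 107) = 1/(4615535/42559) = 42559/4615535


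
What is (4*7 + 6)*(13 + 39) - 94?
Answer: 1674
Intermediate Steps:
(4*7 + 6)*(13 + 39) - 94 = (28 + 6)*52 - 94 = 34*52 - 94 = 1768 - 94 = 1674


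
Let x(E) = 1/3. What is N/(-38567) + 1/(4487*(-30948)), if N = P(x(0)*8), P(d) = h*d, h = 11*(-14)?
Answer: 19008881459/1785185130764 ≈ 0.010648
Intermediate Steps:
x(E) = ⅓
h = -154
P(d) = -154*d
N = -1232/3 (N = -154*8/3 = -1232/3 ≈ -410.67)
N/(-38567) + 1/(4487*(-30948)) = -1232/3/(-38567) + 1/(4487*(-30948)) = -1232/3*(-1/38567) + (1/4487)*(-1/30948) = 1232/115701 - 1/138863676 = 19008881459/1785185130764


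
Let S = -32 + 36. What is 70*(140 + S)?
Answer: 10080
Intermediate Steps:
S = 4
70*(140 + S) = 70*(140 + 4) = 70*144 = 10080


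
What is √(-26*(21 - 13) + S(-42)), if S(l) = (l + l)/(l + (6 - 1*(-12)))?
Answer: I*√818/2 ≈ 14.3*I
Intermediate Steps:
S(l) = 2*l/(18 + l) (S(l) = (2*l)/(l + (6 + 12)) = (2*l)/(l + 18) = (2*l)/(18 + l) = 2*l/(18 + l))
√(-26*(21 - 13) + S(-42)) = √(-26*(21 - 13) + 2*(-42)/(18 - 42)) = √(-26*8 + 2*(-42)/(-24)) = √(-208 + 2*(-42)*(-1/24)) = √(-208 + 7/2) = √(-409/2) = I*√818/2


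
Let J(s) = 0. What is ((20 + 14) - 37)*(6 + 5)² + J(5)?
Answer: -363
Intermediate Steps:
((20 + 14) - 37)*(6 + 5)² + J(5) = ((20 + 14) - 37)*(6 + 5)² + 0 = (34 - 37)*11² + 0 = -3*121 + 0 = -363 + 0 = -363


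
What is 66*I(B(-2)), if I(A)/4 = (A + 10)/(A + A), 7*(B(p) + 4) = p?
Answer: -176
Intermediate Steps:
B(p) = -4 + p/7
I(A) = 2*(10 + A)/A (I(A) = 4*((A + 10)/(A + A)) = 4*((10 + A)/((2*A))) = 4*((10 + A)*(1/(2*A))) = 4*((10 + A)/(2*A)) = 2*(10 + A)/A)
66*I(B(-2)) = 66*(2 + 20/(-4 + (⅐)*(-2))) = 66*(2 + 20/(-4 - 2/7)) = 66*(2 + 20/(-30/7)) = 66*(2 + 20*(-7/30)) = 66*(2 - 14/3) = 66*(-8/3) = -176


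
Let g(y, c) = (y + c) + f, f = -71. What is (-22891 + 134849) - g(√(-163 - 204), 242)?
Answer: 111787 - I*√367 ≈ 1.1179e+5 - 19.157*I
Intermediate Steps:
g(y, c) = -71 + c + y (g(y, c) = (y + c) - 71 = (c + y) - 71 = -71 + c + y)
(-22891 + 134849) - g(√(-163 - 204), 242) = (-22891 + 134849) - (-71 + 242 + √(-163 - 204)) = 111958 - (-71 + 242 + √(-367)) = 111958 - (-71 + 242 + I*√367) = 111958 - (171 + I*√367) = 111958 + (-171 - I*√367) = 111787 - I*√367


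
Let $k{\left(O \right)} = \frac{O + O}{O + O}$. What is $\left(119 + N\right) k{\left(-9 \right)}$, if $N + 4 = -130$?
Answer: $-15$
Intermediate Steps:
$N = -134$ ($N = -4 - 130 = -134$)
$k{\left(O \right)} = 1$ ($k{\left(O \right)} = \frac{2 O}{2 O} = 2 O \frac{1}{2 O} = 1$)
$\left(119 + N\right) k{\left(-9 \right)} = \left(119 - 134\right) 1 = \left(-15\right) 1 = -15$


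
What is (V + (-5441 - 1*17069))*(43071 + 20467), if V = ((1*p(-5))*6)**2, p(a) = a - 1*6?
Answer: -1153468852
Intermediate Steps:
p(a) = -6 + a (p(a) = a - 6 = -6 + a)
V = 4356 (V = ((1*(-6 - 5))*6)**2 = ((1*(-11))*6)**2 = (-11*6)**2 = (-66)**2 = 4356)
(V + (-5441 - 1*17069))*(43071 + 20467) = (4356 + (-5441 - 1*17069))*(43071 + 20467) = (4356 + (-5441 - 17069))*63538 = (4356 - 22510)*63538 = -18154*63538 = -1153468852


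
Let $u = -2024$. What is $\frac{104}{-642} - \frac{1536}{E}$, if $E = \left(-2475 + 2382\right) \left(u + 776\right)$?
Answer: $- \frac{7556}{43121} \approx -0.17523$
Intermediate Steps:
$E = 116064$ ($E = \left(-2475 + 2382\right) \left(-2024 + 776\right) = \left(-93\right) \left(-1248\right) = 116064$)
$\frac{104}{-642} - \frac{1536}{E} = \frac{104}{-642} - \frac{1536}{116064} = 104 \left(- \frac{1}{642}\right) - \frac{16}{1209} = - \frac{52}{321} - \frac{16}{1209} = - \frac{7556}{43121}$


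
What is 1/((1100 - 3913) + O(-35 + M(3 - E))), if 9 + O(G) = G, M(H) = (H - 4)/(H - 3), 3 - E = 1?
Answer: -2/5711 ≈ -0.00035020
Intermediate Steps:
E = 2 (E = 3 - 1*1 = 3 - 1 = 2)
M(H) = (-4 + H)/(-3 + H)
O(G) = -9 + G
1/((1100 - 3913) + O(-35 + M(3 - E))) = 1/((1100 - 3913) + (-9 + (-35 + (-4 + (3 - 1*2))/(-3 + (3 - 1*2))))) = 1/(-2813 + (-9 + (-35 + (-4 + (3 - 2))/(-3 + (3 - 2))))) = 1/(-2813 + (-9 + (-35 + (-4 + 1)/(-3 + 1)))) = 1/(-2813 + (-9 + (-35 - 3/(-2)))) = 1/(-2813 + (-9 + (-35 - ½*(-3)))) = 1/(-2813 + (-9 + (-35 + 3/2))) = 1/(-2813 + (-9 - 67/2)) = 1/(-2813 - 85/2) = 1/(-5711/2) = -2/5711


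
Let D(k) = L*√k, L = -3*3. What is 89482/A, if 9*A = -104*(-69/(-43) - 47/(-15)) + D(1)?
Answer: -519443010/323629 ≈ -1605.1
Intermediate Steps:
L = -9
D(k) = -9*√k
A = -323629/5805 (A = (-104*(-69/(-43) - 47/(-15)) - 9*√1)/9 = (-104*(-69*(-1/43) - 47*(-1/15)) - 9*1)/9 = (-104*(69/43 + 47/15) - 9)/9 = (-104*3056/645 - 9)/9 = (-317824/645 - 9)/9 = (⅑)*(-323629/645) = -323629/5805 ≈ -55.750)
89482/A = 89482/(-323629/5805) = 89482*(-5805/323629) = -519443010/323629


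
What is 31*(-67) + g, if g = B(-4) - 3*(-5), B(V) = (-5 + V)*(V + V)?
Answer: -1990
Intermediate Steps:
B(V) = 2*V*(-5 + V) (B(V) = (-5 + V)*(2*V) = 2*V*(-5 + V))
g = 87 (g = 2*(-4)*(-5 - 4) - 3*(-5) = 2*(-4)*(-9) + 15 = 72 + 15 = 87)
31*(-67) + g = 31*(-67) + 87 = -2077 + 87 = -1990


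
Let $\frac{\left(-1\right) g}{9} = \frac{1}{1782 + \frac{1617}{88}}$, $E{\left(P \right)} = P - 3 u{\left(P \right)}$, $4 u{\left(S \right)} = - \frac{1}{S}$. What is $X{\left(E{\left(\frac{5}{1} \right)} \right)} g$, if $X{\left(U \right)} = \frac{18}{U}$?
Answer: $- \frac{8640}{494503} \approx -0.017472$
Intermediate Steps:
$u{\left(S \right)} = - \frac{1}{4 S}$ ($u{\left(S \right)} = \frac{\left(-1\right) \frac{1}{S}}{4} = - \frac{1}{4 S}$)
$E{\left(P \right)} = P + \frac{3}{4 P}$ ($E{\left(P \right)} = P - 3 \left(- \frac{1}{4 P}\right) = P + \frac{3}{4 P}$)
$g = - \frac{24}{4801}$ ($g = - \frac{9}{1782 + \frac{1617}{88}} = - \frac{9}{1782 + 1617 \cdot \frac{1}{88}} = - \frac{9}{1782 + \frac{147}{8}} = - \frac{9}{\frac{14403}{8}} = \left(-9\right) \frac{8}{14403} = - \frac{24}{4801} \approx -0.004999$)
$X{\left(E{\left(\frac{5}{1} \right)} \right)} g = \frac{18}{\frac{5}{1} + \frac{3}{4 \cdot \frac{5}{1}}} \left(- \frac{24}{4801}\right) = \frac{18}{5 \cdot 1 + \frac{3}{4 \cdot 5 \cdot 1}} \left(- \frac{24}{4801}\right) = \frac{18}{5 + \frac{3}{4 \cdot 5}} \left(- \frac{24}{4801}\right) = \frac{18}{5 + \frac{3}{4} \cdot \frac{1}{5}} \left(- \frac{24}{4801}\right) = \frac{18}{5 + \frac{3}{20}} \left(- \frac{24}{4801}\right) = \frac{18}{\frac{103}{20}} \left(- \frac{24}{4801}\right) = 18 \cdot \frac{20}{103} \left(- \frac{24}{4801}\right) = \frac{360}{103} \left(- \frac{24}{4801}\right) = - \frac{8640}{494503}$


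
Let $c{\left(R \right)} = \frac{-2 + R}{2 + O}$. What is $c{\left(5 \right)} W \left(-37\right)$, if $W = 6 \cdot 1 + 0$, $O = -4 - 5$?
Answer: $\frac{666}{7} \approx 95.143$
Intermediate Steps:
$O = -9$ ($O = -4 - 5 = -9$)
$c{\left(R \right)} = \frac{2}{7} - \frac{R}{7}$ ($c{\left(R \right)} = \frac{-2 + R}{2 - 9} = \frac{-2 + R}{-7} = \left(-2 + R\right) \left(- \frac{1}{7}\right) = \frac{2}{7} - \frac{R}{7}$)
$W = 6$ ($W = 6 + 0 = 6$)
$c{\left(5 \right)} W \left(-37\right) = \left(\frac{2}{7} - \frac{5}{7}\right) 6 \left(-37\right) = \left(- \frac{3}{7}\right) 6 \left(-37\right) = \left(- \frac{18}{7}\right) \left(-37\right) = \frac{666}{7}$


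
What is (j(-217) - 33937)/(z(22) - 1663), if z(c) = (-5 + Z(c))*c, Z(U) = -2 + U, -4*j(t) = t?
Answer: 135531/5332 ≈ 25.418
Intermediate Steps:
j(t) = -t/4
z(c) = c*(-7 + c) (z(c) = (-5 + (-2 + c))*c = (-7 + c)*c = c*(-7 + c))
(j(-217) - 33937)/(z(22) - 1663) = (-1/4*(-217) - 33937)/(22*(-7 + 22) - 1663) = (217/4 - 33937)/(22*15 - 1663) = -135531/(4*(330 - 1663)) = -135531/4/(-1333) = -135531/4*(-1/1333) = 135531/5332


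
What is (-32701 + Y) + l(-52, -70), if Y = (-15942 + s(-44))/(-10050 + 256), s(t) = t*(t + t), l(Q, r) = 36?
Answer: -159954470/4897 ≈ -32664.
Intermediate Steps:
s(t) = 2*t**2 (s(t) = t*(2*t) = 2*t**2)
Y = 6035/4897 (Y = (-15942 + 2*(-44)**2)/(-10050 + 256) = (-15942 + 2*1936)/(-9794) = (-15942 + 3872)*(-1/9794) = -12070*(-1/9794) = 6035/4897 ≈ 1.2324)
(-32701 + Y) + l(-52, -70) = (-32701 + 6035/4897) + 36 = -160130762/4897 + 36 = -159954470/4897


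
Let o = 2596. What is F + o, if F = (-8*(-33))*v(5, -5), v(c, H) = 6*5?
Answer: 10516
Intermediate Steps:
v(c, H) = 30
F = 7920 (F = -8*(-33)*30 = 264*30 = 7920)
F + o = 7920 + 2596 = 10516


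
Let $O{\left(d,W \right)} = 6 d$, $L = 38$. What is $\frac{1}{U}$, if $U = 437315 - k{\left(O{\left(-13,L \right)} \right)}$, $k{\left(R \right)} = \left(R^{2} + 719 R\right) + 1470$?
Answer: $\frac{1}{485843} \approx 2.0583 \cdot 10^{-6}$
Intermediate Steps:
$k{\left(R \right)} = 1470 + R^{2} + 719 R$
$U = 485843$ ($U = 437315 - \left(1470 + \left(6 \left(-13\right)\right)^{2} + 719 \cdot 6 \left(-13\right)\right) = 437315 - \left(1470 + \left(-78\right)^{2} + 719 \left(-78\right)\right) = 437315 - \left(1470 + 6084 - 56082\right) = 437315 - -48528 = 437315 + 48528 = 485843$)
$\frac{1}{U} = \frac{1}{485843}$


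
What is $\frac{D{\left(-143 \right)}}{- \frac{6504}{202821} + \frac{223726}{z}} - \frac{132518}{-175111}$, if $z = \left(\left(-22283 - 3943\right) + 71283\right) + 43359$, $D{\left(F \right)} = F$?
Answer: $- \frac{73851920549000842}{1307532630532567} \approx -56.482$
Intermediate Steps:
$z = 88416$ ($z = \left(-26226 + 71283\right) + 43359 = 45057 + 43359 = 88416$)
$\frac{D{\left(-143 \right)}}{- \frac{6504}{202821} + \frac{223726}{z}} - \frac{132518}{-175111} = - \frac{143}{- \frac{6504}{202821} + \frac{223726}{88416}} - \frac{132518}{-175111} = - \frac{143}{\left(-6504\right) \frac{1}{202821} + 223726 \cdot \frac{1}{88416}} - - \frac{132518}{175111} = - \frac{143}{- \frac{2168}{67607} + \frac{111863}{44208}} + \frac{132518}{175111} = - \frac{143}{\frac{7466878897}{2988770256}} + \frac{132518}{175111} = \left(-143\right) \frac{2988770256}{7466878897} + \frac{132518}{175111} = - \frac{427394146608}{7466878897} + \frac{132518}{175111} = - \frac{73851920549000842}{1307532630532567}$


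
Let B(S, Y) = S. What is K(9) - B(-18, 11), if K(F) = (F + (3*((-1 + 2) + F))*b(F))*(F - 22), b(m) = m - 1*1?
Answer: -3219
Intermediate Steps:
b(m) = -1 + m (b(m) = m - 1 = -1 + m)
K(F) = (-22 + F)*(F + (-1 + F)*(3 + 3*F)) (K(F) = (F + (3*((-1 + 2) + F))*(-1 + F))*(F - 22) = (F + (3*(1 + F))*(-1 + F))*(-22 + F) = (F + (3 + 3*F)*(-1 + F))*(-22 + F) = (F + (-1 + F)*(3 + 3*F))*(-22 + F) = (-22 + F)*(F + (-1 + F)*(3 + 3*F)))
K(9) - B(-18, 11) = (66 - 65*9² - 25*9 + 3*9³) - 1*(-18) = (66 - 65*81 - 225 + 3*729) + 18 = (66 - 5265 - 225 + 2187) + 18 = -3237 + 18 = -3219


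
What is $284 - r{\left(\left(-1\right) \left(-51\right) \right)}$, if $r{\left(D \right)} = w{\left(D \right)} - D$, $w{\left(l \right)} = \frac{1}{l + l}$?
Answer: $\frac{34169}{102} \approx 334.99$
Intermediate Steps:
$w{\left(l \right)} = \frac{1}{2 l}$
$r{\left(D \right)} = \frac{1}{2 D} - D$
$284 - r{\left(\left(-1\right) \left(-51\right) \right)} = 284 - \left(\frac{1}{2 \left(\left(-1\right) \left(-51\right)\right)} - \left(-1\right) \left(-51\right)\right) = 284 - \left(\frac{1}{2 \cdot 51} - 51\right) = 284 - \left(\frac{1}{2} \cdot \frac{1}{51} - 51\right) = 284 - \left(\frac{1}{102} - 51\right) = 284 - - \frac{5201}{102} = 284 + \frac{5201}{102} = \frac{34169}{102}$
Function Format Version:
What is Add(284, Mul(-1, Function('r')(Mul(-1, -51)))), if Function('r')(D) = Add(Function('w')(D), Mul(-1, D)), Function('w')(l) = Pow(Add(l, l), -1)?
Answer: Rational(34169, 102) ≈ 334.99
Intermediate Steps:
Function('w')(l) = Mul(Rational(1, 2), Pow(l, -1)) (Function('w')(l) = Pow(Mul(2, l), -1) = Mul(Rational(1, 2), Pow(l, -1)))
Function('r')(D) = Add(Mul(Rational(1, 2), Pow(D, -1)), Mul(-1, D))
Add(284, Mul(-1, Function('r')(Mul(-1, -51)))) = Add(284, Mul(-1, Add(Mul(Rational(1, 2), Pow(Mul(-1, -51), -1)), Mul(-1, Mul(-1, -51))))) = Add(284, Mul(-1, Add(Mul(Rational(1, 2), Pow(51, -1)), Mul(-1, 51)))) = Add(284, Mul(-1, Add(Mul(Rational(1, 2), Rational(1, 51)), -51))) = Add(284, Mul(-1, Add(Rational(1, 102), -51))) = Add(284, Mul(-1, Rational(-5201, 102))) = Add(284, Rational(5201, 102)) = Rational(34169, 102)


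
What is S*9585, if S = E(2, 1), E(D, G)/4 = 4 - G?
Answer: 115020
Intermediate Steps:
E(D, G) = 16 - 4*G (E(D, G) = 4*(4 - G) = 16 - 4*G)
S = 12 (S = 16 - 4*1 = 16 - 4 = 12)
S*9585 = 12*9585 = 115020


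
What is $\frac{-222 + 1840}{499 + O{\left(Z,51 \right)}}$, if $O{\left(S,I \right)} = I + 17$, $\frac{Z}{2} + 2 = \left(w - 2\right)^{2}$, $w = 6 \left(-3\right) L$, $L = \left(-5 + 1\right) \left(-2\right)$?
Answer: $\frac{1618}{567} \approx 2.8536$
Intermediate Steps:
$L = 8$ ($L = \left(-4\right) \left(-2\right) = 8$)
$w = -144$ ($w = 6 \left(-3\right) 8 = \left(-18\right) 8 = -144$)
$Z = 42628$ ($Z = -4 + 2 \left(-144 - 2\right)^{2} = -4 + 2 \left(-146\right)^{2} = -4 + 2 \cdot 21316 = -4 + 42632 = 42628$)
$O{\left(S,I \right)} = 17 + I$
$\frac{-222 + 1840}{499 + O{\left(Z,51 \right)}} = \frac{-222 + 1840}{499 + \left(17 + 51\right)} = \frac{1618}{499 + 68} = \frac{1618}{567}$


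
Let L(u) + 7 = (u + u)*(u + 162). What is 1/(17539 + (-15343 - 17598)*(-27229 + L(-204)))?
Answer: 1/332721639 ≈ 3.0055e-9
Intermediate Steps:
L(u) = -7 + 2*u*(162 + u) (L(u) = -7 + (u + u)*(u + 162) = -7 + (2*u)*(162 + u) = -7 + 2*u*(162 + u))
1/(17539 + (-15343 - 17598)*(-27229 + L(-204))) = 1/(17539 + (-15343 - 17598)*(-27229 + (-7 + 2*(-204)² + 324*(-204)))) = 1/(17539 - 32941*(-27229 + (-7 + 2*41616 - 66096))) = 1/(17539 - 32941*(-27229 + (-7 + 83232 - 66096))) = 1/(17539 - 32941*(-27229 + 17129)) = 1/(17539 - 32941*(-10100)) = 1/(17539 + 332704100) = 1/332721639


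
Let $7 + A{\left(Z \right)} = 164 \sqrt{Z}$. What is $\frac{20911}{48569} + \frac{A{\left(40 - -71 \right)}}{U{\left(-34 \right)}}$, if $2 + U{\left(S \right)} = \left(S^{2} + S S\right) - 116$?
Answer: $\frac{45538751}{106560386} + \frac{82 \sqrt{111}}{1097} \approx 1.2149$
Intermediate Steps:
$U{\left(S \right)} = -118 + 2 S^{2}$ ($U{\left(S \right)} = -2 - \left(116 - S^{2} - S S\right) = -2 + \left(\left(S^{2} + S^{2}\right) - 116\right) = -2 + \left(2 S^{2} - 116\right) = -2 + \left(-116 + 2 S^{2}\right) = -118 + 2 S^{2}$)
$A{\left(Z \right)} = -7 + 164 \sqrt{Z}$
$\frac{20911}{48569} + \frac{A{\left(40 - -71 \right)}}{U{\left(-34 \right)}} = \frac{20911}{48569} + \frac{-7 + 164 \sqrt{40 - -71}}{-118 + 2 \left(-34\right)^{2}} = 20911 \cdot \frac{1}{48569} + \frac{-7 + 164 \sqrt{40 + 71}}{-118 + 2 \cdot 1156} = \frac{20911}{48569} + \frac{-7 + 164 \sqrt{111}}{-118 + 2312} = \frac{20911}{48569} + \frac{-7 + 164 \sqrt{111}}{2194} = \frac{20911}{48569} + \left(-7 + 164 \sqrt{111}\right) \frac{1}{2194} = \frac{20911}{48569} - \left(\frac{7}{2194} - \frac{82 \sqrt{111}}{1097}\right) = \frac{45538751}{106560386} + \frac{82 \sqrt{111}}{1097}$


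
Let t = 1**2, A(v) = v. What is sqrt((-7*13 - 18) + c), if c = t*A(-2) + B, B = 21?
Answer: 3*I*sqrt(10) ≈ 9.4868*I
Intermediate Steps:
t = 1
c = 19 (c = 1*(-2) + 21 = -2 + 21 = 19)
sqrt((-7*13 - 18) + c) = sqrt((-7*13 - 18) + 19) = sqrt((-91 - 18) + 19) = sqrt(-109 + 19) = sqrt(-90) = 3*I*sqrt(10)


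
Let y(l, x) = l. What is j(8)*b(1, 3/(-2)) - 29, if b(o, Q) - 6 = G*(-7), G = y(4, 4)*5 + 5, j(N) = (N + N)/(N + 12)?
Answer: -821/5 ≈ -164.20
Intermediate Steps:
j(N) = 2*N/(12 + N) (j(N) = (2*N)/(12 + N) = 2*N/(12 + N))
G = 25 (G = 4*5 + 5 = 20 + 5 = 25)
b(o, Q) = -169 (b(o, Q) = 6 + 25*(-7) = 6 - 175 = -169)
j(8)*b(1, 3/(-2)) - 29 = (2*8/(12 + 8))*(-169) - 29 = (2*8/20)*(-169) - 29 = (2*8*(1/20))*(-169) - 29 = (4/5)*(-169) - 29 = -676/5 - 29 = -821/5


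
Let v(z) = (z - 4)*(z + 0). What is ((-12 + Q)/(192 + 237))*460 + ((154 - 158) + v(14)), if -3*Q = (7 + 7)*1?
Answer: 152032/1287 ≈ 118.13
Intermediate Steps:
v(z) = z*(-4 + z) (v(z) = (-4 + z)*z = z*(-4 + z))
Q = -14/3 (Q = -(7 + 7)/3 = -14/3 ≈ -4.6667)
((-12 + Q)/(192 + 237))*460 + ((154 - 158) + v(14)) = ((-12 - 14/3)/(192 + 237))*460 + ((154 - 158) + 14*(-4 + 14)) = -50/3/429*460 + (-4 + 14*10) = -50/3*1/429*460 + (-4 + 140) = -50/1287*460 + 136 = -23000/1287 + 136 = 152032/1287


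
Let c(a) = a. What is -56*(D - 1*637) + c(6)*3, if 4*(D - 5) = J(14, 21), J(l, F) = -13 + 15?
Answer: 35382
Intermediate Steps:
J(l, F) = 2
D = 11/2 (D = 5 + (1/4)*2 = 5 + 1/2 = 11/2 ≈ 5.5000)
-56*(D - 1*637) + c(6)*3 = -56*(11/2 - 1*637) + 6*3 = -56*(11/2 - 637) + 18 = -56*(-1263/2) + 18 = 35364 + 18 = 35382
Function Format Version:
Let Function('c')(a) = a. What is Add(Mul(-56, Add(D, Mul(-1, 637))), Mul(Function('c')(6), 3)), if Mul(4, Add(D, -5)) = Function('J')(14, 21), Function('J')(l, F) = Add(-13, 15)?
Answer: 35382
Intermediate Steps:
Function('J')(l, F) = 2
D = Rational(11, 2) (D = Add(5, Mul(Rational(1, 4), 2)) = Add(5, Rational(1, 2)) = Rational(11, 2) ≈ 5.5000)
Add(Mul(-56, Add(D, Mul(-1, 637))), Mul(Function('c')(6), 3)) = Add(Mul(-56, Add(Rational(11, 2), Mul(-1, 637))), Mul(6, 3)) = Add(Mul(-56, Add(Rational(11, 2), -637)), 18) = Add(Mul(-56, Rational(-1263, 2)), 18) = Add(35364, 18) = 35382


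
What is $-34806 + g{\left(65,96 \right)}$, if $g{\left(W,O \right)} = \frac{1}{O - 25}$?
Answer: $- \frac{2471225}{71} \approx -34806.0$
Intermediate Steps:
$g{\left(W,O \right)} = \frac{1}{-25 + O}$
$-34806 + g{\left(65,96 \right)} = -34806 + \frac{1}{-25 + 96} = -34806 + \frac{1}{71} = - \frac{2471225}{71}$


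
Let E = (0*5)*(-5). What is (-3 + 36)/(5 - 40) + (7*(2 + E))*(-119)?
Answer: -58343/35 ≈ -1666.9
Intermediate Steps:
E = 0 (E = 0*(-5) = 0)
(-3 + 36)/(5 - 40) + (7*(2 + E))*(-119) = (-3 + 36)/(5 - 40) + (7*(2 + 0))*(-119) = 33/(-35) + (7*2)*(-119) = 33*(-1/35) + 14*(-119) = -33/35 - 1666 = -58343/35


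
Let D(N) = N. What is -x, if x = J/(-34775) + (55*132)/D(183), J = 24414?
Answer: -6358942/163175 ≈ -38.970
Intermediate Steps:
x = 6358942/163175 (x = 24414/(-34775) + (55*132)/183 = 24414*(-1/34775) + 7260*(1/183) = -1878/2675 + 2420/61 = 6358942/163175 ≈ 38.970)
-x = -1*6358942/163175 = -6358942/163175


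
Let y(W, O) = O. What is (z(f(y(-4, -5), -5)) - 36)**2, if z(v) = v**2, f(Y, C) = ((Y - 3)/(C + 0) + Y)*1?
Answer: 373321/625 ≈ 597.31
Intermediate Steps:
f(Y, C) = Y + (-3 + Y)/C (f(Y, C) = ((-3 + Y)/C + Y)*1 = (Y + (-3 + Y)/C)*1 = Y + (-3 + Y)/C)
(z(f(y(-4, -5), -5)) - 36)**2 = (((-3 - 5 - 5*(-5))/(-5))**2 - 36)**2 = ((-(-3 - 5 + 25)/5)**2 - 36)**2 = ((-1/5*17)**2 - 36)**2 = ((-17/5)**2 - 36)**2 = (289/25 - 36)**2 = (-611/25)**2 = 373321/625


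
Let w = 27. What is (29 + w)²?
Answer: 3136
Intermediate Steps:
(29 + w)² = (29 + 27)² = 56² = 3136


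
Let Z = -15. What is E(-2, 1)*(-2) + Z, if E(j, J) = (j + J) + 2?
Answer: -17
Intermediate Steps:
E(j, J) = 2 + J + j (E(j, J) = (J + j) + 2 = 2 + J + j)
E(-2, 1)*(-2) + Z = (2 + 1 - 2)*(-2) - 15 = 1*(-2) - 15 = -2 - 15 = -17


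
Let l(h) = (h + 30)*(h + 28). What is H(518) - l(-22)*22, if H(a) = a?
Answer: -538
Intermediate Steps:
l(h) = (28 + h)*(30 + h) (l(h) = (30 + h)*(28 + h) = (28 + h)*(30 + h))
H(518) - l(-22)*22 = 518 - (840 + (-22)**2 + 58*(-22))*22 = 518 - (840 + 484 - 1276)*22 = 518 - 48*22 = 518 - 1*1056 = 518 - 1056 = -538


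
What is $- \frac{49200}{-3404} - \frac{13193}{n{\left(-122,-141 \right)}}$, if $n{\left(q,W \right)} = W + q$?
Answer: $\frac{14462143}{223813} \approx 64.617$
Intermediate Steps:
$- \frac{49200}{-3404} - \frac{13193}{n{\left(-122,-141 \right)}} = - \frac{49200}{-3404} - \frac{13193}{-141 - 122} = \left(-49200\right) \left(- \frac{1}{3404}\right) - \frac{13193}{-263} = \frac{12300}{851} - - \frac{13193}{263} = \frac{12300}{851} + \frac{13193}{263} = \frac{14462143}{223813}$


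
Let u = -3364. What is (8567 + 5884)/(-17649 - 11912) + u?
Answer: -99457655/29561 ≈ -3364.5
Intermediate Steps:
(8567 + 5884)/(-17649 - 11912) + u = (8567 + 5884)/(-17649 - 11912) - 3364 = 14451/(-29561) - 3364 = 14451*(-1/29561) - 3364 = -14451/29561 - 3364 = -99457655/29561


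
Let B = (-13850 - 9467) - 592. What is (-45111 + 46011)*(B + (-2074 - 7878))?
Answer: -30474900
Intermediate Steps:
B = -23909 (B = -23317 - 592 = -23909)
(-45111 + 46011)*(B + (-2074 - 7878)) = (-45111 + 46011)*(-23909 + (-2074 - 7878)) = 900*(-23909 - 9952) = 900*(-33861) = -30474900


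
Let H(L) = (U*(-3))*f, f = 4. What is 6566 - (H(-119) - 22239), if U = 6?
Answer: 28877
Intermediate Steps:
H(L) = -72 (H(L) = (6*(-3))*4 = -18*4 = -72)
6566 - (H(-119) - 22239) = 6566 - (-72 - 22239) = 6566 - 1*(-22311) = 6566 + 22311 = 28877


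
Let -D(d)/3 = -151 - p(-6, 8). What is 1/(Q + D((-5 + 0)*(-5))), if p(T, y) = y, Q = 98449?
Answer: 1/98926 ≈ 1.0109e-5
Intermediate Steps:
D(d) = 477 (D(d) = -3*(-151 - 1*8) = -3*(-151 - 8) = -3*(-159) = 477)
1/(Q + D((-5 + 0)*(-5))) = 1/(98449 + 477) = 1/98926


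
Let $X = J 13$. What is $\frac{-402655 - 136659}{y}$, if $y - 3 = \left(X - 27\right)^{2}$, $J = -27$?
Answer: $- \frac{539314}{142887} \approx -3.7744$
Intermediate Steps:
$X = -351$ ($X = \left(-27\right) 13 = -351$)
$y = 142887$ ($y = 3 + \left(-351 - 27\right)^{2} = 3 + \left(-378\right)^{2} = 3 + 142884 = 142887$)
$\frac{-402655 - 136659}{y} = \frac{-402655 - 136659}{142887} = \left(-402655 - 136659\right) \frac{1}{142887} = \left(-539314\right) \frac{1}{142887} = - \frac{539314}{142887}$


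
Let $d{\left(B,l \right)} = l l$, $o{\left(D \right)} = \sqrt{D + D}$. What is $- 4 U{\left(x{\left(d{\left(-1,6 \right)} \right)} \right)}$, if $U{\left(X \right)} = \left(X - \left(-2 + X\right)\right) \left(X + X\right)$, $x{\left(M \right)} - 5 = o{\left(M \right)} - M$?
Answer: $496 - 96 \sqrt{2} \approx 360.24$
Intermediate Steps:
$o{\left(D \right)} = \sqrt{2} \sqrt{D}$ ($o{\left(D \right)} = \sqrt{2 D} = \sqrt{2} \sqrt{D}$)
$d{\left(B,l \right)} = l^{2}$
$x{\left(M \right)} = 5 - M + \sqrt{2} \sqrt{M}$ ($x{\left(M \right)} = 5 + \left(\sqrt{2} \sqrt{M} - M\right) = 5 + \left(- M + \sqrt{2} \sqrt{M}\right) = 5 - M + \sqrt{2} \sqrt{M}$)
$U{\left(X \right)} = 4 X$ ($U{\left(X \right)} = 2 \cdot 2 X = 4 X$)
$- 4 U{\left(x{\left(d{\left(-1,6 \right)} \right)} \right)} = - 4 \cdot 4 \left(5 - 6^{2} + \sqrt{2} \sqrt{6^{2}}\right) = - 4 \cdot 4 \left(5 - 36 + \sqrt{2} \sqrt{36}\right) = - 4 \cdot 4 \left(5 - 36 + \sqrt{2} \cdot 6\right) = - 4 \cdot 4 \left(5 - 36 + 6 \sqrt{2}\right) = - 4 \cdot 4 \left(-31 + 6 \sqrt{2}\right) = - 4 \left(-124 + 24 \sqrt{2}\right) = 496 - 96 \sqrt{2}$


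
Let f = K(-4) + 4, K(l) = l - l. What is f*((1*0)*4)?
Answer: 0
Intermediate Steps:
K(l) = 0
f = 4 (f = 0 + 4 = 4)
f*((1*0)*4) = 4*((1*0)*4) = 4*(0*4) = 4*0 = 0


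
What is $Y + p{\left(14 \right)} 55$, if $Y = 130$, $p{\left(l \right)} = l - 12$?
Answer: $240$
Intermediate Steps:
$p{\left(l \right)} = -12 + l$ ($p{\left(l \right)} = l - 12 = -12 + l$)
$Y + p{\left(14 \right)} 55 = 130 + \left(-12 + 14\right) 55 = 130 + 2 \cdot 55 = 130 + 110 = 240$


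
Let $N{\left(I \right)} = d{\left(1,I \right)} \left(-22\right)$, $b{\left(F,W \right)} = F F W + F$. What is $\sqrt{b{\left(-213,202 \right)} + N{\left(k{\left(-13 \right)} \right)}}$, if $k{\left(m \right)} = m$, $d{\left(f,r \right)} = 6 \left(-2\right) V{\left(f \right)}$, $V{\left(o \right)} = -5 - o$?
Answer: $\sqrt{9162741} \approx 3027.0$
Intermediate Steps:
$d{\left(f,r \right)} = 60 + 12 f$ ($d{\left(f,r \right)} = 6 \left(-2\right) \left(-5 - f\right) = - 12 \left(-5 - f\right) = 60 + 12 f$)
$b{\left(F,W \right)} = F + W F^{2}$ ($b{\left(F,W \right)} = F^{2} W + F = W F^{2} + F = F + W F^{2}$)
$N{\left(I \right)} = -1584$ ($N{\left(I \right)} = \left(60 + 12 \cdot 1\right) \left(-22\right) = \left(60 + 12\right) \left(-22\right) = 72 \left(-22\right) = -1584$)
$\sqrt{b{\left(-213,202 \right)} + N{\left(k{\left(-13 \right)} \right)}} = \sqrt{- 213 \left(1 - 43026\right) - 1584} = \sqrt{\left(-213\right) \left(-43025\right) - 1584} = \sqrt{9164325 - 1584} = \sqrt{9162741}$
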